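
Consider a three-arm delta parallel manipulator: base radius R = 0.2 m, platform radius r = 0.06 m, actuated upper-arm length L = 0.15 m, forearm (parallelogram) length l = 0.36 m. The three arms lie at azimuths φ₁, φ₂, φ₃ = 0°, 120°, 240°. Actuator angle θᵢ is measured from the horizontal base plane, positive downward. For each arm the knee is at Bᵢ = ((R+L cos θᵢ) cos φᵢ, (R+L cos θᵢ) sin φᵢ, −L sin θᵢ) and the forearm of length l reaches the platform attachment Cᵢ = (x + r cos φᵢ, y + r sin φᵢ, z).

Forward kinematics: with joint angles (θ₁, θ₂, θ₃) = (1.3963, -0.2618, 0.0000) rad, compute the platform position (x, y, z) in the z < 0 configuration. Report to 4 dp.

(-0.1825, 0.0179, -0.2362)

centre 1 = (0.1660·cos0.0°, 0.1660·sin0.0°, -0.1477) = (0.1660, 0.0000, -0.1477)
φ2=120.0°: virtual centre (-0.1424, 0.2467, 0.0388), radius l
arm 3 at φ=240.0°: (R−r)+L cos θ3 = 0.2900;  centre 3 = (-0.1450, -0.2511, 0.0000)
|centre ₂|²−|centre ₁|² = 0.0333;  |centre ₃|²−|centre ₁|² = 0.0347
[-0.6170 0.4934 0.3731]·P = 0.0333;  [-0.6221 -0.5023 0.2954]·P = 0.0347
det = 0.6169;  x = -0.0549+0.5401z,  y = -0.0012+-0.0808z
sphere 1 gives Az²+Bz+C=0 with A=1.2983, B=0.0570, C=-0.0590;  B²−4AC=0.3095;  roots -0.2362, 0.1923;  negative root z = -0.2362
x = -0.1825, y = 0.0179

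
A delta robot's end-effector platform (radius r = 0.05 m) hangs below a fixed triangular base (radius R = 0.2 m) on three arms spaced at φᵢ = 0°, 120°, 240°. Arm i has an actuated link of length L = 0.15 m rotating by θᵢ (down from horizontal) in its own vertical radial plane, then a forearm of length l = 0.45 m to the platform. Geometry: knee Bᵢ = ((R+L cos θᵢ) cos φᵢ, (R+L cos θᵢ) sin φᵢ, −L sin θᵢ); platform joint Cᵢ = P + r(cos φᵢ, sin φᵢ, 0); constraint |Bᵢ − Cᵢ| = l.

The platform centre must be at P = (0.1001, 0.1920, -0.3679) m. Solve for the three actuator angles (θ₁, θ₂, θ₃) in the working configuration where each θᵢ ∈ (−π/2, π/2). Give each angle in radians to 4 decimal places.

φ1=0.0° → target in arm frame (0.1001, 0.1920)
  A=0.0499, B=-0.3679, C=(l²−L²−A²−y'²−z²)/(2L)=0.0177
  θ1 = atan2(B,A) + arccos(C/0.3713) = 0.0872
φ2=120.0° → target in arm frame (0.1162, -0.1827)
  A=0.0338, B=-0.3679, C=(l²−L²−A²−y'²−z²)/(2L)=0.0338
  γ=atan2(-0.3679,0.0338)=-1.4793;  ψ=arccos(0.0914)=1.4792;  θ2=γ+ψ≈0.0000
rotate P by −φ3: (-0.2163, -0.0093, -0.3679)
  A=0.3663, B=-0.3679, C=(l²−L²−A²−y'²−z²)/(2L)=-0.2988
  θ3 = atan2(B,A) + arccos(C/0.5192) = 1.3964

θ₁ = 0.0872, θ₂ = 0.0000, θ₃ = 1.3964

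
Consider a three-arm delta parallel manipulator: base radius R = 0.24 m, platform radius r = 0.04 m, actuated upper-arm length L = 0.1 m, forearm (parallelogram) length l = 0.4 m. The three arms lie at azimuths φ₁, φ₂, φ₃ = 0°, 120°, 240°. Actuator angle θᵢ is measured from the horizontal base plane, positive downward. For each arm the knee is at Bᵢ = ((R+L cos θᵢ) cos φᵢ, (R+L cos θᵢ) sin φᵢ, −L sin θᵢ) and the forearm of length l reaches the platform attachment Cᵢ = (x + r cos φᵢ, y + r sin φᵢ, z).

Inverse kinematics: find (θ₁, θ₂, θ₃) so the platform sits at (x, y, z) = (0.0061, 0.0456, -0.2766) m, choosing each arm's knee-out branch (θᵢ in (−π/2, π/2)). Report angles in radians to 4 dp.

φ1=0.0° → target in arm frame (0.0061, 0.0456)
  A=0.1939, B=-0.2766, C=(l²−L²−A²−y'²−z²)/(2L)=0.1691
  γ=atan2(-0.2766,0.1939)=-0.9594;  ψ=arccos(0.5005)=1.0466;  θ1=γ+ψ≈0.0872
rotate P by −φ2: (0.0364, -0.0281, -0.2766)
  e−x'=0.1636;  (l²−L²−(e−x')²−y'²−z²)/2L = 0.2298
  γ=atan2(-0.2766,0.1636)=-1.0368;  ψ=arccos(0.7150)=0.7742;  θ2=γ+ψ≈-0.2626
rotate P by −φ3: (-0.0425, -0.0175, -0.2766)
  A cos θ + B sin θ = C:  0.2425·cos θ + -0.2766·sin θ = 0.0718
  θ3 = atan2(B,A) + arccos(C/0.3679) = 0.5235

θ₁ = 0.0872, θ₂ = -0.2626, θ₃ = 0.5235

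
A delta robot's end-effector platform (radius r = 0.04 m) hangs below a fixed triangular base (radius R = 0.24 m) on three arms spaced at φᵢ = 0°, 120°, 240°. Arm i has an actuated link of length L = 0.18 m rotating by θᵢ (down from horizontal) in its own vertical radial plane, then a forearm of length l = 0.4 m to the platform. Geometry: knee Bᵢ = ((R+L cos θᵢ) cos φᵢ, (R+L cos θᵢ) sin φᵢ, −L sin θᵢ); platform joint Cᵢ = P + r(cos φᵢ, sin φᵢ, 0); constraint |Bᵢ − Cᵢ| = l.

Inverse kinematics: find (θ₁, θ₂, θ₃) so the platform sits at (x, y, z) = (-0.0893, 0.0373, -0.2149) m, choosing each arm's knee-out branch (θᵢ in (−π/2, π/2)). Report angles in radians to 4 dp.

θ₁ = 0.9602, θ₂ = -0.2622, θ₃ = 0.3494

rotate P by −φ1: (-0.0893, 0.0373, -0.2149)
  e−x'=0.2893;  (l²−L²−(e−x')²−y'²−z²)/2L = -0.0102
  θ1 = atan2(B,A) + arccos(C/0.3604) = 0.9602
arm 2 (φ=120.0°): x'=0.0770, y'=0.0587
  A cos θ + B sin θ = C:  0.1230·cos θ + -0.2149·sin θ = 0.1745
  √(A²+B²)=0.2476;  θ2 = -1.0508+0.7886 ≈ -0.2622
rotate P by −φ3: (0.0123, -0.0960, -0.2149)
  A cos θ + B sin θ = C:  0.1877·cos θ + -0.2149·sin θ = 0.1028
  θ3 = atan2(B,A) + arccos(C/0.2853) = 0.3494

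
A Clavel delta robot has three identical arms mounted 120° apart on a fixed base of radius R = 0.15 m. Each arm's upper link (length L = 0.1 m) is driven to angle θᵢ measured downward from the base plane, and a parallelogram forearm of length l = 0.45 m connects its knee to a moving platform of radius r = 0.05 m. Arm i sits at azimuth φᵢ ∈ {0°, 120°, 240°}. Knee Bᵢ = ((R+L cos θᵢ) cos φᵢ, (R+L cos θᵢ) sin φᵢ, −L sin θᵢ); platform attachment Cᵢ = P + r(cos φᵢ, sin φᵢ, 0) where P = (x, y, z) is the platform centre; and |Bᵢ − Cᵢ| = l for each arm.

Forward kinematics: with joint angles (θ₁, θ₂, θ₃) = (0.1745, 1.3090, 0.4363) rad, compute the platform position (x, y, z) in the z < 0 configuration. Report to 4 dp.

arm 1 at φ=0.0°: e+L cos θ1 = 0.1985;  O1 = (0.1985, 0.0000, -0.0174)
O2 = (0.1259·cos120.0°, 0.1259·sin120.0°, -0.0966) = (-0.0629, 0.1090, -0.0966)
φ3=240.0°: virtual centre (-0.0953, -0.1651, -0.0423), radius l
subtract pairs → two planes through P
plane₁₂: -0.5228x+0.2180y+-0.1585z = -0.0145
Cramer: x(z) = 0.0171-0.2101z;  y(z) = -0.0256+0.2230z
sphere 1 gives Az²+Bz+C=0 with A=1.0939, B=0.0995, C=-0.1686;  B²−4AC=0.7478;  roots -0.4407, 0.3498;  negative root z = -0.4407
x = 0.1097, y = -0.1239

(0.1097, -0.1239, -0.4407)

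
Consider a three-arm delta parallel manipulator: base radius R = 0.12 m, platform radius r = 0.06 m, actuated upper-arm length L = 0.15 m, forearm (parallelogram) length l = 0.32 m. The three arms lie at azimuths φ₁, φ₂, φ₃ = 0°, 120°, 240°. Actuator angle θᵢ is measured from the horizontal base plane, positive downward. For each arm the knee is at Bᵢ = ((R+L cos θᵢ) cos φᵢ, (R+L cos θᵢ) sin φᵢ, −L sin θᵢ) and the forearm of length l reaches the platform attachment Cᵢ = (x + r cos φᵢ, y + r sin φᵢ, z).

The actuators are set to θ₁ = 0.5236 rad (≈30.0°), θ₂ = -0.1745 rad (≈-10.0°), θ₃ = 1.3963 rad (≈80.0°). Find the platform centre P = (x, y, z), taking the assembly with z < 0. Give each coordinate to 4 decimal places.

(0.0388, 0.2144, -0.2583)

centre 1 = (0.1899·cos0.0°, 0.1899·sin0.0°, -0.0750) = (0.1899, 0.0000, -0.0750)
arm 2 at φ=120.0°: (R−r)+L cos θ2 = 0.2077;  centre 2 = (-0.1039, 0.1799, 0.0260)
centre 3 = (0.0860·cos240.0°, 0.0860·sin240.0°, -0.1477) = (-0.0430, -0.0745, -0.1477)
|centre ₂|²−|centre ₁|² = 0.0021;  |centre ₃|²−|centre ₁|² = -0.0125
linear system: -0.5875x+0.3598y = 0.0021−0.2021z; -0.4658x+-0.1490y = -0.0125−-0.1454z
det = 0.2552;  x = 0.0163+-0.0870z,  y = 0.0326+-0.7038z
sphere 1 gives Az²+Bz+C=0 with A=1.5030, B=0.1343, C=-0.0656;  B²−4AC=0.4123;  roots -0.2583, 0.1689;  negative root z = -0.2583
x = 0.0388, y = 0.2144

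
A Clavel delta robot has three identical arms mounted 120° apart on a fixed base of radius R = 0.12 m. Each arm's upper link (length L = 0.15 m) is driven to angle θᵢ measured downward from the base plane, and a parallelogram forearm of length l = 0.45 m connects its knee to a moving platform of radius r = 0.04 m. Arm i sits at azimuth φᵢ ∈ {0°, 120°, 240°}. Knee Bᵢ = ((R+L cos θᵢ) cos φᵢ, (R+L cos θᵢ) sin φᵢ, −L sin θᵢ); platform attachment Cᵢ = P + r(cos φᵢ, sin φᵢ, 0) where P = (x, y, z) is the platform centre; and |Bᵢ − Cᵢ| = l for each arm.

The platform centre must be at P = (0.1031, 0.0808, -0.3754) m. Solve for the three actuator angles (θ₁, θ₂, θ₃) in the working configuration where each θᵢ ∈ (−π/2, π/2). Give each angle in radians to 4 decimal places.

rotate P by −φ1: (0.1031, 0.0808, -0.3754)
  e−x'=-0.0231;  (l²−L²−(e−x')²−y'²−z²)/2L = 0.1067
  θ1 = atan2(B,A) + arccos(C/0.3761) = -0.3491
arm 2 (φ=120.0°): x'=0.0184, y'=-0.1297
  A=0.0616, B=-0.3754, C=(l²−L²−A²−y'²−z²)/(2L)=0.0615
  θ2 = atan2(B,A) + arccos(C/0.3804) = 0.0001
φ3=240.0° → target in arm frame (-0.1215, 0.0489)
  A=0.2015, B=-0.3754, C=(l²−L²−A²−y'²−z²)/(2L)=-0.0131
  √(A²+B²)=0.4261;  θ3 = -1.0781+1.6015 ≈ 0.5234

θ₁ = -0.3491, θ₂ = 0.0001, θ₃ = 0.5234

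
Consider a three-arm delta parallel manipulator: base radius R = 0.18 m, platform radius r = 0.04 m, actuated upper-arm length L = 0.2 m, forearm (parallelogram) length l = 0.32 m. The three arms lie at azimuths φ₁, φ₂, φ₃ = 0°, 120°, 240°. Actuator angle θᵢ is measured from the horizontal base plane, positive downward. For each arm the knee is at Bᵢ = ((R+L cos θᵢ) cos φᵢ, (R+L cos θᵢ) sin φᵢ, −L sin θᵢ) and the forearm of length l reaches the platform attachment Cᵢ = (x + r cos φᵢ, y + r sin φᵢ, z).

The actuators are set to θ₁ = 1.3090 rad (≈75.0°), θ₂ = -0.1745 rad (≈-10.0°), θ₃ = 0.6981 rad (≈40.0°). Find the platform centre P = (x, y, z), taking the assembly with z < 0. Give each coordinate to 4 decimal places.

(-0.1222, 0.0607, -0.1817)

S1 = (0.1918·cos0.0°, 0.1918·sin0.0°, -0.1932) = (0.1918, 0.0000, -0.1932)
S2 = (0.3370·cos120.0°, 0.3370·sin120.0°, 0.0347) = (-0.1685, 0.2918, 0.0347)
arm 3 at φ=240.0°: ρ3 = 0.2932;  S3 = (-0.1466, -0.2539, -0.1286)
|S₂|²−|S₁|² = 0.0407;  |S₃|²−|S₁|² = 0.0284
plane₁₂: -0.7205x+0.5836y+0.4558z = 0.0407
det = 0.7609;  x = -0.0489+0.4034z,  y = 0.0093+-0.2830z
quadratic in z: (1.2428)z²+(0.1869)z+(-0.0071)=0, √Δ=0.2647 → z ∈ {-0.1817, 0.0313}; z = -0.1817 (taking z<0)
x = -0.1222, y = 0.0607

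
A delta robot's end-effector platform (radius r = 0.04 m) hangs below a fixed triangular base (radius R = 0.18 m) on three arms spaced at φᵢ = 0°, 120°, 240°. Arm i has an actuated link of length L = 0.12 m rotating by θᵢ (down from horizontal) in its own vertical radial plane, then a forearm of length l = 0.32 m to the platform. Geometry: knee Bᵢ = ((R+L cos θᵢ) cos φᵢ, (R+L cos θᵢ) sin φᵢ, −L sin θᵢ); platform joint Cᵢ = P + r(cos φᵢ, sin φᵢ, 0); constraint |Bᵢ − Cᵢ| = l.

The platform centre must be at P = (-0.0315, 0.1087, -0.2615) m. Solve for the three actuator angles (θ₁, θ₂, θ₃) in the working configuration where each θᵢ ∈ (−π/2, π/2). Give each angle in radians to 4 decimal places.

φ1=0.0° → target in arm frame (-0.0315, 0.1087)
  A=0.1715, B=-0.2615, C=(l²−L²−A²−y'²−z²)/(2L)=-0.0900
  θ1 = atan2(B,A) + arccos(C/0.3127) = 0.8725
φ2=120.0° → target in arm frame (0.1099, -0.0271)
  A cos θ + B sin θ = C:  0.0301·cos θ + -0.2615·sin θ = 0.0749
  θ2 = atan2(B,A) + arccos(C/0.2632) = -0.1739
rotate P by −φ3: (-0.0784, -0.0816, -0.2615)
  A=0.2184, B=-0.2615, C=(l²−L²−A²−y'²−z²)/(2L)=-0.1447
  θ3 = atan2(B,A) + arccos(C/0.3407) = 1.1346

θ₁ = 0.8725, θ₂ = -0.1739, θ₃ = 1.1346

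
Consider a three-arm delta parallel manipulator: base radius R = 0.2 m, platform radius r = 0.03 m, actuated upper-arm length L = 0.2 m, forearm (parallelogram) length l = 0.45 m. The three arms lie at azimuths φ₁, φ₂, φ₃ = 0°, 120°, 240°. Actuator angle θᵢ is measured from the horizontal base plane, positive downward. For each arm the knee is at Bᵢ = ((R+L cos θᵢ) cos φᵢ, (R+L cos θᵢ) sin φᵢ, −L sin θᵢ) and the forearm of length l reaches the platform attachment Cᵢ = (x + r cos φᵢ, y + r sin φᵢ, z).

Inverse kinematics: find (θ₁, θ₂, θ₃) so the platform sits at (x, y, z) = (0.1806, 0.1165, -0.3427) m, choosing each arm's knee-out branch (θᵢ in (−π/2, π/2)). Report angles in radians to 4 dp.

θ₁ = -0.2617, θ₂ = 0.6111, θ₃ = 1.3091

φ1=0.0° → target in arm frame (0.1806, 0.1165)
  A cos θ + B sin θ = C:  -0.0106·cos θ + -0.3427·sin θ = 0.0784
  √(A²+B²)=0.3429;  θ1 = -1.6017+1.3400 ≈ -0.2617
φ2=120.0° → target in arm frame (0.0106, -0.2147)
  e−x'=0.1594;  (l²−L²−(e−x')²−y'²−z²)/2L = -0.0661
  γ=atan2(-0.3427,0.1594)=-1.1354;  ψ=arccos(-0.1748)=1.7465;  θ2=γ+ψ≈0.6111
φ3=240.0° → target in arm frame (-0.1912, 0.0982)
  A=0.3612, B=-0.3427, C=(l²−L²−A²−y'²−z²)/(2L)=-0.2376
  θ3 = atan2(B,A) + arccos(C/0.4979) = 1.3091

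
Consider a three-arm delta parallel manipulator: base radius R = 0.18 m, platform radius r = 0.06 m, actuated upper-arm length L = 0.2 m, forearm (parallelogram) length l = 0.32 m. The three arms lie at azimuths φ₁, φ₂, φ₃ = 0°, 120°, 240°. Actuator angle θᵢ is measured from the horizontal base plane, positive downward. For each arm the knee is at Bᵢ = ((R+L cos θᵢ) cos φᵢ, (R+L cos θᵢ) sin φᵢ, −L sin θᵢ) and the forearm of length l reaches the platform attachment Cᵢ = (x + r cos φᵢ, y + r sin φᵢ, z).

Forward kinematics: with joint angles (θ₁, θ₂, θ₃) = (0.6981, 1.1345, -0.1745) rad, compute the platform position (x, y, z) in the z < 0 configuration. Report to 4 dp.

arm 1 at φ=0.0°: e+L cos θ1 = 0.2732;  O1 = (0.2732, 0.0000, -0.1286)
arm 2 at φ=120.0°: e+L cos θ2 = 0.2045;  O2 = (-0.1023, 0.1771, -0.1813)
φ3=240.0°: virtual centre (-0.1585, -0.2745, 0.0347), radius l
eliminate P² terms by subtracting sphere 1 from 2 and 3
linear system: -0.7509x+0.3542y = -0.0165−-0.1054z; -0.8634x+-0.5490y = 0.0105−0.3266z
Cramer: x(z) = 0.0074+0.0805z;  y(z) = -0.0308+0.4682z
quadratic in z: (1.2257)z²+(0.1855)z+(-0.0143)=0, √Δ=0.3231 → z ∈ {-0.2075, 0.0562}; z = -0.2075 (taking z<0)
x = -0.0093, y = -0.1280

(-0.0093, -0.1280, -0.2075)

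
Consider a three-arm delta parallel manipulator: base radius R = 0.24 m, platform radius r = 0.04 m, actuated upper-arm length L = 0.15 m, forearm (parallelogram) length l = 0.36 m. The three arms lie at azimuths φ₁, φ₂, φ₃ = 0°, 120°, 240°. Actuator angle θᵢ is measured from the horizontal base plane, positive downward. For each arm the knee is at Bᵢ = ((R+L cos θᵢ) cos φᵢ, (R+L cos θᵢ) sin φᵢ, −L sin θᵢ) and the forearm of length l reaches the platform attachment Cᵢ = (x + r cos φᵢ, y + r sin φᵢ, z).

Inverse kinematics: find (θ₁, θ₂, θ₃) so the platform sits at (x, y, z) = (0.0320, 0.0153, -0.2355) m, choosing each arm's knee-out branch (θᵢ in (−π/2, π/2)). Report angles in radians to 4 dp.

rotate P by −φ1: (0.0320, 0.0153, -0.2355)
  A=0.1680, B=-0.2355, C=(l²−L²−A²−y'²−z²)/(2L)=0.0773
  θ1 = atan2(B,A) + arccos(C/0.2893) = 0.3492
arm 2 (φ=120.0°): x'=-0.0027, y'=-0.0354
  e−x'=0.2027;  (l²−L²−(e−x')²−y'²−z²)/2L = 0.0309
  √(A²+B²)=0.3108;  θ2 = -0.8600+1.4711 ≈ 0.6111
arm 3 (φ=240.0°): x'=-0.0293, y'=0.0201
  e−x'=0.2293;  (l²−L²−(e−x')²−y'²−z²)/2L = -0.0044
  γ=atan2(-0.2355,0.2293)=-0.7988;  ψ=arccos(-0.0134)=1.5842;  θ3=γ+ψ≈0.7853

θ₁ = 0.3492, θ₂ = 0.6111, θ₃ = 0.7853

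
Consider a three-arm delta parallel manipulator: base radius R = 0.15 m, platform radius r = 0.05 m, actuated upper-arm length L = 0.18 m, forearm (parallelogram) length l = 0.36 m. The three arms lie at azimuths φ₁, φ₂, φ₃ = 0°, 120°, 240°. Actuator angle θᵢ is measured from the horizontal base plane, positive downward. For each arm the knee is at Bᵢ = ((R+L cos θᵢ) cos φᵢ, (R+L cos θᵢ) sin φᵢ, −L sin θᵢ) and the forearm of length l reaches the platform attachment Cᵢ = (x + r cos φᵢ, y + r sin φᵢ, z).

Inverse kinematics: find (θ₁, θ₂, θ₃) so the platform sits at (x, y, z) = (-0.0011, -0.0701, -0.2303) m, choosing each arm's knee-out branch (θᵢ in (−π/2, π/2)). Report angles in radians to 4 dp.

θ₁ = 0.0873, θ₂ = 0.4363, θ₃ = -0.3496

rotate P by −φ1: (-0.0011, -0.0701, -0.2303)
  A=0.1011, B=-0.2303, C=(l²−L²−A²−y'²−z²)/(2L)=0.0806
  γ=atan2(-0.2303,0.1011)=-1.1571;  ψ=arccos(0.3206)=1.2445;  θ1=γ+ψ≈0.0873
φ2=120.0° → target in arm frame (-0.0602, 0.0360)
  e−x'=0.1602;  (l²−L²−(e−x')²−y'²−z²)/2L = 0.0478
  θ2 = atan2(B,A) + arccos(C/0.2805) = 0.4363
arm 3 (φ=240.0°): x'=0.0613, y'=0.0341
  A=0.0387, B=-0.2303, C=(l²−L²−A²−y'²−z²)/(2L)=0.1153
  √(A²+B²)=0.2335;  θ3 = -1.4041+1.0546 ≈ -0.3496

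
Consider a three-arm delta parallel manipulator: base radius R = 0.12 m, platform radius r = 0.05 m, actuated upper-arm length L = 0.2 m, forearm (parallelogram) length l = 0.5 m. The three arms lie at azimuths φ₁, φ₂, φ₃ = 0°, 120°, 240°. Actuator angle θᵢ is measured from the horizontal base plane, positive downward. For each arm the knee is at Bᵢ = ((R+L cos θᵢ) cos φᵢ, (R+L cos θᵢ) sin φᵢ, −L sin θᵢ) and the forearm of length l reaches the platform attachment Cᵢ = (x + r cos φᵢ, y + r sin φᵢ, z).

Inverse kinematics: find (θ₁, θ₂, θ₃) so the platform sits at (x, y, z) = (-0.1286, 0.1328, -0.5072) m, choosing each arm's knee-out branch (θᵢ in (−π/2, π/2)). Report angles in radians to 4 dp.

arm 1 (φ=0.0°): x'=-0.1286, y'=0.1328
  A=0.1986, B=-0.5072, C=(l²−L²−A²−y'²−z²)/(2L)=-0.2608
  θ1 = atan2(B,A) + arccos(C/0.5447) = 0.8725
φ2=120.0° → target in arm frame (0.1793, 0.0450)
  A=-0.1093, B=-0.5072, C=(l²−L²−A²−y'²−z²)/(2L)=-0.1531
  θ2 = atan2(B,A) + arccos(C/0.5188) = 0.0872
arm 3 (φ=240.0°): x'=-0.0507, y'=-0.1778
  A cos θ + B sin θ = C:  0.1207·cos θ + -0.5072·sin θ = -0.2336
  √(A²+B²)=0.5214;  θ3 = -1.3372+2.0353 ≈ 0.6981

θ₁ = 0.8725, θ₂ = 0.0872, θ₃ = 0.6981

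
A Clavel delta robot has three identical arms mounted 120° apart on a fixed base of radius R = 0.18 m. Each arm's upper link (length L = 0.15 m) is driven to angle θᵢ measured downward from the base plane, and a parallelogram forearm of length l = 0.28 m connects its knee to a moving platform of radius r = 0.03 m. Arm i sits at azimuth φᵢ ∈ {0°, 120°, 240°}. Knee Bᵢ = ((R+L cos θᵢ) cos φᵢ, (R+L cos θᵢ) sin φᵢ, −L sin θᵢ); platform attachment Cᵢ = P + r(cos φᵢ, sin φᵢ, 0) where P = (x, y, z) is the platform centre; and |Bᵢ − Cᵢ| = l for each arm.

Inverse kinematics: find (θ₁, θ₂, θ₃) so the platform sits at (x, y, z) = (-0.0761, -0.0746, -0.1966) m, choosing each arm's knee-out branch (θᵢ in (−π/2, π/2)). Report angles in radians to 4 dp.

rotate P by −φ1: (-0.0761, -0.0746, -0.1966)
  e−x'=0.2261;  (l²−L²−(e−x')²−y'²−z²)/2L = -0.1315
  γ=atan2(-0.1966,0.2261)=-0.7157;  ψ=arccos(-0.4388)=2.0250;  θ1=γ+ψ≈1.3093
rotate P by −φ2: (-0.0266, 0.1032, -0.1966)
  e−x'=0.1766;  (l²−L²−(e−x')²−y'²−z²)/2L = -0.0819
  √(A²+B²)=0.2642;  θ2 = -0.8391+1.8860 ≈ 1.0469
arm 3 (φ=240.0°): x'=0.1027, y'=-0.0286
  e−x'=0.0473;  (l²−L²−(e−x')²−y'²−z²)/2L = 0.0473
  θ3 = atan2(B,A) + arccos(C/0.2022) = 0.0002

θ₁ = 1.3093, θ₂ = 1.0469, θ₃ = 0.0002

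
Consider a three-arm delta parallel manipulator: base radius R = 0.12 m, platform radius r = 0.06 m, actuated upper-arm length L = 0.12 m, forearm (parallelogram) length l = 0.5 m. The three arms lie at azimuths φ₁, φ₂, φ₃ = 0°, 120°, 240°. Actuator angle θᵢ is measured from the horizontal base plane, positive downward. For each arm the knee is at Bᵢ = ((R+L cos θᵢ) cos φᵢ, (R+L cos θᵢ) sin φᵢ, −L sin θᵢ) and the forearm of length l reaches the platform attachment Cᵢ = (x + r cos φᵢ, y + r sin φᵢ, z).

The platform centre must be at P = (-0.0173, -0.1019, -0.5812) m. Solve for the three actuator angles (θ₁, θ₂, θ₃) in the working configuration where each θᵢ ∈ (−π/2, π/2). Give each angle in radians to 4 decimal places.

φ1=0.0° → target in arm frame (-0.0173, -0.1019)
  e−x'=0.0773;  (l²−L²−(e−x')²−y'²−z²)/2L = -0.4940
  θ1 = atan2(B,A) + arccos(C/0.5863) = 1.1341
rotate P by −φ2: (-0.0796, 0.0659, -0.5812)
  A cos θ + B sin θ = C:  0.1396·cos θ + -0.5812·sin θ = -0.5251
  √(A²+B²)=0.5977;  θ2 = -1.3351+2.6435 ≈ 1.3085
φ3=240.0° → target in arm frame (0.0969, 0.0360)
  e−x'=-0.0369;  (l²−L²−(e−x')²−y'²−z²)/2L = -0.4369
  γ=atan2(-0.5812,-0.0369)=-1.6342;  ψ=arccos(-0.7502)=2.4191;  θ3=γ+ψ≈0.7849

θ₁ = 1.1341, θ₂ = 1.3085, θ₃ = 0.7849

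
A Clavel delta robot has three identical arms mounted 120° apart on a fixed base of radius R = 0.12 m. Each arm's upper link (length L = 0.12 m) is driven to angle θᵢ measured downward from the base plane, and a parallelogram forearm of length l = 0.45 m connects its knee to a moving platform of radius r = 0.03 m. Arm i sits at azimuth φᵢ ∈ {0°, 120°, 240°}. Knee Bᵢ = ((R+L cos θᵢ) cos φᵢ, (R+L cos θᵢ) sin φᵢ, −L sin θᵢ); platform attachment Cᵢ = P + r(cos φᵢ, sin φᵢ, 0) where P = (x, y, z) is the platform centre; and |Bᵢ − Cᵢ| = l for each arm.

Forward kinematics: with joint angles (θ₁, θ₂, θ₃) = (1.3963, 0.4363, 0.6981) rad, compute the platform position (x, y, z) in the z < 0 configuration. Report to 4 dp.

O1 = (0.1108·cos0.0°, 0.1108·sin0.0°, -0.1182) = (0.1108, 0.0000, -0.1182)
O2 = (0.1988·cos120.0°, 0.1988·sin120.0°, -0.0507) = (-0.0994, 0.1721, -0.0507)
O3 = (0.1819·cos240.0°, 0.1819·sin240.0°, -0.0771) = (-0.0910, -0.1576, -0.0771)
|O₂|²−|O₁|² = 0.0158;  |O₃|²−|O₁|² = 0.0128
plane₁₂: -0.4204x+0.3443y+0.1349z = 0.0158
Cramer: x(z) = -0.0346+0.2608z;  y(z) = 0.0037-0.0735z
into |P−O₁|² = l²: 1.0734z² + 0.1600z + -0.1674 = 0;  Δ = 0.7442;  z = -0.4763 or 0.3273 → z<0 root = -0.4763
x = -0.1588, y = 0.0387

(-0.1588, 0.0387, -0.4763)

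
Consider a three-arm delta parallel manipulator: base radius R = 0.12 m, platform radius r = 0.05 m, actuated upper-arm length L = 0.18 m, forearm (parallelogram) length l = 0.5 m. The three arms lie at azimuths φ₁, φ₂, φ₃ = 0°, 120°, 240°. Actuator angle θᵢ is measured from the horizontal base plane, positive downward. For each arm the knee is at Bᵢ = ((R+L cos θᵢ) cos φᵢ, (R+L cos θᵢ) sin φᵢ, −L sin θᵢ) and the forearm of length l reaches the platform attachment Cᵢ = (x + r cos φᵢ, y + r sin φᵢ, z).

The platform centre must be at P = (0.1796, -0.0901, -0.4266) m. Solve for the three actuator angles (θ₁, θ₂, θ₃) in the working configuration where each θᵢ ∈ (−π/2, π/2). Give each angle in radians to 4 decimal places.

θ₁ = -0.3493, θ₂ = 0.6983, θ₃ = 0.2618

arm 1 (φ=0.0°): x'=0.1796, y'=-0.0901
  A cos θ + B sin θ = C:  -0.1096·cos θ + -0.4266·sin θ = 0.0430
  √(A²+B²)=0.4405;  θ1 = -1.8223+1.4730 ≈ -0.3493
arm 2 (φ=120.0°): x'=-0.1678, y'=-0.1105
  A=0.2378, B=-0.4266, C=(l²−L²−A²−y'²−z²)/(2L)=-0.0921
  γ=atan2(-0.4266,0.2378)=-1.0622;  ψ=arccos(-0.1886)=1.7605;  θ2=γ+ψ≈0.6983
arm 3 (φ=240.0°): x'=-0.0118, y'=0.2006
  A=0.0818, B=-0.4266, C=(l²−L²−A²−y'²−z²)/(2L)=-0.0314
  γ=atan2(-0.4266,0.0818)=-1.3814;  ψ=arccos(-0.0723)=1.6432;  θ3=γ+ψ≈0.2618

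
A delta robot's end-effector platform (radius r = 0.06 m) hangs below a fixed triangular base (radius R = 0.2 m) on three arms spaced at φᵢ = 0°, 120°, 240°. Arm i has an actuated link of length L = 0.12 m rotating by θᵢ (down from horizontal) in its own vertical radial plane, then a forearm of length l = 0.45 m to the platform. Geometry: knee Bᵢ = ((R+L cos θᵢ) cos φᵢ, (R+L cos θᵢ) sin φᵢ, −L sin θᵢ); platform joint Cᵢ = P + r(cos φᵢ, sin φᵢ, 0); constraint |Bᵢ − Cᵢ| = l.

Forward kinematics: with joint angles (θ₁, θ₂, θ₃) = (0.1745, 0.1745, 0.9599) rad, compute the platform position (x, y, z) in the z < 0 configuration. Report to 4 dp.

(0.0573, 0.0993, -0.4111)

arm 1 at φ=0.0°: e+L cos θ1 = 0.2582;  S1 = (0.2582, 0.0000, -0.0208)
S2 = (0.2582·cos120.0°, 0.2582·sin120.0°, -0.0208) = (-0.1291, 0.2236, -0.0208)
S3 = (0.2088·cos240.0°, 0.2088·sin240.0°, -0.0983) = (-0.1044, -0.1809, -0.0983)
eliminate P² terms by subtracting sphere 1 from 2 and 3
plane₁₂: -0.7745x+0.4472y+0.0000z = 0.0000
Cramer: x(z) = 0.0102-0.1146z;  y(z) = 0.0177-0.1985z
into |P−S₁|² = l²: 1.0525z² + 0.0915z + -0.1403 = 0;  Δ = 0.5989;  z = -0.4111 or 0.3242 → z<0 root = -0.4111
x = 0.0573, y = 0.0993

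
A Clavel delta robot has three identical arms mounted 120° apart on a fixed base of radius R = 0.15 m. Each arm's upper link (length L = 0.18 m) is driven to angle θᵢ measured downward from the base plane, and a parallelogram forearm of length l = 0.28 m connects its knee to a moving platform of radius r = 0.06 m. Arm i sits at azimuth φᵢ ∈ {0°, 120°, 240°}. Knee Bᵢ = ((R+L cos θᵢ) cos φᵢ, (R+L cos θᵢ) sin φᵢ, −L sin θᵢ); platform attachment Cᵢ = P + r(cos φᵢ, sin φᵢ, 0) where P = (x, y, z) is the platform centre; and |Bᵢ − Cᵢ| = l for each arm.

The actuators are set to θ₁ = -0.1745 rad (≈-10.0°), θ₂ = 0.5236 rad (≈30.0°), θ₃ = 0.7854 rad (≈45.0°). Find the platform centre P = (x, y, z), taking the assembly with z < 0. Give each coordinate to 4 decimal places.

(0.0697, 0.0243, -0.1656)

S1 = (0.2673·cos0.0°, 0.2673·sin0.0°, 0.0313) = (0.2673, 0.0000, 0.0313)
φ2=120.0°: virtual centre (-0.1229, 0.2129, -0.0900), radius l
S3 = (0.2173·cos240.0°, 0.2173·sin240.0°, -0.1273) = (-0.1086, -0.1882, -0.1273)
|S₂|²−|S₁|² = -0.0038;  |S₃|²−|S₁|² = -0.0090
linear system: -0.7804x+0.4259y = -0.0038−-0.2425z; -0.7518x+-0.3763y = -0.0090−-0.3171z
Cramer: x(z) = 0.0086-0.3686z;  y(z) = 0.0067-0.1061z
into |P−S₁|² = l²: 1.1471z² + 0.1268z + -0.0105 = 0;  Δ = 0.0641;  z = -0.1656 or 0.0551 → z<0 root = -0.1656
x = 0.0697, y = 0.0243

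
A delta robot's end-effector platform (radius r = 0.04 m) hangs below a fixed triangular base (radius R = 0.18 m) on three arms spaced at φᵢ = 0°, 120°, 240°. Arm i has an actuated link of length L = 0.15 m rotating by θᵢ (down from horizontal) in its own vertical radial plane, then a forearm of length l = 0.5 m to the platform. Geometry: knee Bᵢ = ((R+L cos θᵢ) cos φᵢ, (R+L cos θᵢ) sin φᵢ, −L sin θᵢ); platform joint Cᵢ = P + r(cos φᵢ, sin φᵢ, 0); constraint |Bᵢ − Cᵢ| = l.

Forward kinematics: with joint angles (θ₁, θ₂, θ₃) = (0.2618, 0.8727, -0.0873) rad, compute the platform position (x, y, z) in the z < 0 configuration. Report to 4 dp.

arm 1 at φ=0.0°: ρ1 = 0.2849;  S1 = (0.2849, 0.0000, -0.0388)
φ2=120.0°: virtual centre (-0.1182, 0.2047, -0.1149), radius l
S3 = (0.2894·cos240.0°, 0.2894·sin240.0°, 0.0131) = (-0.1447, -0.2507, 0.0131)
eliminate P² terms by subtracting sphere 1 from 2 and 3
linear system: -0.8062x+0.4095y = -0.0136−-0.1522z; -0.8592x+-0.5013y = 0.0013−0.1038z
Cramer: x(z) = 0.0083-0.0447z;  y(z) = -0.0168+0.2837z
into |P−S₁|² = l²: 1.0825z² + 0.0928z + -0.1717 = 0;  Δ = 0.7521;  z = -0.4435 or 0.3577 → z<0 root = -0.4435
x = 0.0281, y = -0.1426

(0.0281, -0.1426, -0.4435)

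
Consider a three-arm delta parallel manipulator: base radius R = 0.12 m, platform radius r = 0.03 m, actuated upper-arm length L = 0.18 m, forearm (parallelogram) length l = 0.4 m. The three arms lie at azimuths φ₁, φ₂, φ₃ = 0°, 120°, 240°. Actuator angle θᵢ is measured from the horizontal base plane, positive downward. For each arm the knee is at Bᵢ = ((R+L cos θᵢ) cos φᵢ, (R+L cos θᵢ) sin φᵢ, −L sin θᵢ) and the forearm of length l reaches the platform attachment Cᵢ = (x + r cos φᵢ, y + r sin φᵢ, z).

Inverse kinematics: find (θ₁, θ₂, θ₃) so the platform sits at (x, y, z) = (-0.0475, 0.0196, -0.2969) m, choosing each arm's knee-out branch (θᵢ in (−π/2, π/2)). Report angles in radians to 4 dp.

rotate P by −φ1: (-0.0475, 0.0196, -0.2969)
  A=0.1375, B=-0.2969, C=(l²−L²−A²−y'²−z²)/(2L)=0.0560
  θ1 = atan2(B,A) + arccos(C/0.3272) = 0.2617
arm 2 (φ=120.0°): x'=0.0407, y'=0.0313
  e−x'=0.0493;  (l²−L²−(e−x')²−y'²−z²)/2L = 0.1001
  γ=atan2(-0.2969,0.0493)=-1.4063;  ψ=arccos(0.3326)=1.2317;  θ2=γ+ψ≈-0.1746
rotate P by −φ3: (0.0068, -0.0509, -0.2969)
  e−x'=0.0832;  (l²−L²−(e−x')²−y'²−z²)/2L = 0.0831
  √(A²+B²)=0.3083;  θ3 = -1.2975+1.2978 ≈ 0.0003

θ₁ = 0.2617, θ₂ = -0.1746, θ₃ = 0.0003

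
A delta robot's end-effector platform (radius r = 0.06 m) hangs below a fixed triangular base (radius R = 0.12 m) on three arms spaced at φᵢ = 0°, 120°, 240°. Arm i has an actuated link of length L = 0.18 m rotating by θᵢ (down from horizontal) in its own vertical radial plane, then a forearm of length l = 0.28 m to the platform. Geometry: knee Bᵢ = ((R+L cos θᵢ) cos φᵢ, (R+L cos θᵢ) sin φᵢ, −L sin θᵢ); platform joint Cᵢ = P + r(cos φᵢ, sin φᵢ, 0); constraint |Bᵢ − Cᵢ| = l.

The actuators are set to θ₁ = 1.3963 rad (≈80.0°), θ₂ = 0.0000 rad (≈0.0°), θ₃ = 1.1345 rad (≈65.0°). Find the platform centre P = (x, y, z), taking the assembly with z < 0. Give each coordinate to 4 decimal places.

arm 1 at φ=0.0°: ρ1 = 0.0913;  O1 = (0.0913, 0.0000, -0.1773)
O2 = (0.2400·cos120.0°, 0.2400·sin120.0°, 0.0000) = (-0.1200, 0.2078, 0.0000)
φ3=240.0°: virtual centre (-0.0680, -0.1178, -0.1631), radius l
eliminate P² terms by subtracting sphere 1 from 2 and 3
plane₁₂: -0.4225x+0.4157y+0.3545z = 0.0178
Cramer: x(z) = -0.0278+0.4108z;  y(z) = 0.0147-0.4354z
into |P−O₁|² = l²: 1.3583z² + 0.2439z + -0.0326 = 0;  Δ = 0.2366;  z = -0.2688 or 0.0893 → z<0 root = -0.2688
x = -0.1382, y = 0.1318

(-0.1382, 0.1318, -0.2688)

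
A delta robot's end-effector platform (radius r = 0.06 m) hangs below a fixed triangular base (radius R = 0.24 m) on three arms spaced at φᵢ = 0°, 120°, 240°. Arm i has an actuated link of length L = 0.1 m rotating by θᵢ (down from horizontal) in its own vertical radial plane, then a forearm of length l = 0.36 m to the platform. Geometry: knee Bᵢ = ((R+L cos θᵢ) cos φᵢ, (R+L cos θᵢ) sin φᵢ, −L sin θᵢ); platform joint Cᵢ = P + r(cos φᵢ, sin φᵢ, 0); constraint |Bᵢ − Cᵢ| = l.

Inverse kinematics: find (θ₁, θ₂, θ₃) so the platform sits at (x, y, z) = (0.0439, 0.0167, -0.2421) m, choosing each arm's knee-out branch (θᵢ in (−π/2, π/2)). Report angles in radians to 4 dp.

θ₁ = -0.3504, θ₂ = 0.2618, θ₃ = 0.5236

φ1=0.0° → target in arm frame (0.0439, 0.0167)
  A=0.1361, B=-0.2421, C=(l²−L²−A²−y'²−z²)/(2L)=0.2109
  √(A²+B²)=0.2777;  θ1 = -1.0587+0.7083 ≈ -0.3504
rotate P by −φ2: (-0.0075, -0.0464, -0.2421)
  A cos θ + B sin θ = C:  0.1875·cos θ + -0.2421·sin θ = 0.1184
  θ2 = atan2(B,A) + arccos(C/0.3062) = 0.2618
rotate P by −φ3: (-0.0364, 0.0297, -0.2421)
  A=0.2164, B=-0.2421, C=(l²−L²−A²−y'²−z²)/(2L)=0.0664
  θ3 = atan2(B,A) + arccos(C/0.3247) = 0.5236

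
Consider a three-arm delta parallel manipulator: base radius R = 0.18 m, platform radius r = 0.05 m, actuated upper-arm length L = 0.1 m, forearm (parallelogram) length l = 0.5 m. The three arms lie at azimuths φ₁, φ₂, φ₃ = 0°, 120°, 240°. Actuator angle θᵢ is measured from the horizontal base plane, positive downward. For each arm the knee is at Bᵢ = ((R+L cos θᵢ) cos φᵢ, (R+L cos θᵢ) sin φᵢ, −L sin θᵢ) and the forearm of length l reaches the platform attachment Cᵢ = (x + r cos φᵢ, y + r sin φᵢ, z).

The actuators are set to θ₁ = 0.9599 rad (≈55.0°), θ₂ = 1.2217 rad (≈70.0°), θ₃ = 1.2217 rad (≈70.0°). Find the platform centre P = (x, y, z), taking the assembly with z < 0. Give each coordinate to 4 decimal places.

arm 1 at φ=0.0°: ρ1 = 0.1874;  centre 1 = (0.1874, 0.0000, -0.0819)
arm 2 at φ=120.0°: ρ2 = 0.1642;  centre 2 = (-0.0821, 0.1422, -0.0940)
arm 3 at φ=240.0°: ρ3 = 0.1642;  centre 3 = (-0.0821, -0.1422, -0.0940)
subtract pairs → two planes through P
plane₁₂: -0.5389x+0.2844y+-0.0241z = -0.0060
Cramer: x(z) = 0.0112-0.0447z;  y(z) = 0.0000+0.0000z
into |P−centre ₁|² = l²: 1.0020z² + 0.1796z + -0.2122 = 0;  Δ = 0.8829;  z = -0.5585 or 0.3793 → z<0 root = -0.5585
x = 0.0362, y = 0.0000

(0.0362, 0.0000, -0.5585)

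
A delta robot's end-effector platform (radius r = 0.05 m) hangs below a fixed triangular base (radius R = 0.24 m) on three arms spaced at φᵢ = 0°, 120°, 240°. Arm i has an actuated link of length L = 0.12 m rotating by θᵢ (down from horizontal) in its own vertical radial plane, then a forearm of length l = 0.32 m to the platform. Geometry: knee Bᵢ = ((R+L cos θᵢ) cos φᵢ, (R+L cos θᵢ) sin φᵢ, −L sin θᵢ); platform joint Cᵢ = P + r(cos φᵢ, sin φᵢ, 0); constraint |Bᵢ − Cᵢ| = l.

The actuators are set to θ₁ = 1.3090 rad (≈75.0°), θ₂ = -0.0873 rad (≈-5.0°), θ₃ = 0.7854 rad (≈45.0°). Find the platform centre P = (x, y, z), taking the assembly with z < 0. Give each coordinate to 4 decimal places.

(-0.0801, 0.0501, -0.2117)

O1 = (0.2211·cos0.0°, 0.2211·sin0.0°, -0.1159) = (0.2211, 0.0000, -0.1159)
O2 = (0.3095·cos120.0°, 0.3095·sin120.0°, 0.0105) = (-0.1548, 0.2681, 0.0105)
arm 3 at φ=240.0°: ρ3 = 0.2749;  O3 = (-0.1374, -0.2380, -0.0849)
eliminate P² terms by subtracting sphere 1 from 2 and 3
plane₁₂: -0.7517x+0.5361y+0.2527z = 0.0336
Cramer: x(z) = -0.0363+0.2070z;  y(z) = 0.0118-0.1812z
quadratic in z: (1.0757)z²+(0.1210)z+(-0.0226)=0, √Δ=0.3343 → z ∈ {-0.2117, 0.0992}; z = -0.2117 (taking z<0)
x = -0.0801, y = 0.0501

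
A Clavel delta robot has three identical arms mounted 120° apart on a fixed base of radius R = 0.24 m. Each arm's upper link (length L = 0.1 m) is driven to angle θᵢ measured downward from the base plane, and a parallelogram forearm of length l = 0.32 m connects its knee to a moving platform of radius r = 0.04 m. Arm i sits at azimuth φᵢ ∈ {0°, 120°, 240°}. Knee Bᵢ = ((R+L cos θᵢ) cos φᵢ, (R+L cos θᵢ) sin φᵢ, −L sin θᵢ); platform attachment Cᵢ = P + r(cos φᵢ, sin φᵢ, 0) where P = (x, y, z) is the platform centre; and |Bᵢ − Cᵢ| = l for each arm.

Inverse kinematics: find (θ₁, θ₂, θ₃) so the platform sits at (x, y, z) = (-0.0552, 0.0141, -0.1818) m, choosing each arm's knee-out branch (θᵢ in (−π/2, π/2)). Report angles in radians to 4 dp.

rotate P by −φ1: (-0.0552, 0.0141, -0.1818)
  A=0.2552, B=-0.1818, C=(l²−L²−A²−y'²−z²)/(2L)=-0.0299
  √(A²+B²)=0.3133;  θ1 = -0.6190+1.6663 ≈ 1.0473
φ2=120.0° → target in arm frame (0.0398, 0.0408)
  A=0.1602, B=-0.1818, C=(l²−L²−A²−y'²−z²)/(2L)=0.1601
  γ=atan2(-0.1818,0.1602)=-0.8485;  ψ=arccos(0.6609)=0.8488;  θ2=γ+ψ≈0.0003
rotate P by −φ3: (0.0154, -0.0549, -0.1818)
  A cos θ + B sin θ = C:  0.1846·cos θ + -0.1818·sin θ = 0.1113
  √(A²+B²)=0.2591;  θ3 = -0.7777+1.1268 ≈ 0.3491

θ₁ = 1.0473, θ₂ = 0.0003, θ₃ = 0.3491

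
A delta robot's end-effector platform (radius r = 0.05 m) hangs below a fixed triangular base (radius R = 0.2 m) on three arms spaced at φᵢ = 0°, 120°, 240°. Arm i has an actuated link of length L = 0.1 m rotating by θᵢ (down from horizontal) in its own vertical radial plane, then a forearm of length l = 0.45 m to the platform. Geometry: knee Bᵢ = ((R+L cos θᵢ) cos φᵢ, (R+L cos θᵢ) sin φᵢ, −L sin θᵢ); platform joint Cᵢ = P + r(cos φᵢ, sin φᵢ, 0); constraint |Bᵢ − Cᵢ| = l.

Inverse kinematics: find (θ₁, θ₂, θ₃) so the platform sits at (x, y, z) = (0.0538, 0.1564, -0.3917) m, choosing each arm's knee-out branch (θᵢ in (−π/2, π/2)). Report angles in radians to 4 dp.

rotate P by −φ1: (0.0538, 0.1564, -0.3917)
  e−x'=0.0962;  (l²−L²−(e−x')²−y'²−z²)/2L = 0.0268
  √(A²+B²)=0.4033;  θ1 = -1.3300+1.5044 ≈ 0.1744
arm 2 (φ=120.0°): x'=0.1085, y'=-0.1248
  A=0.0415, B=-0.3917, C=(l²−L²−A²−y'²−z²)/(2L)=0.1089
  θ2 = atan2(B,A) + arccos(C/0.3939) = -0.1747
rotate P by −φ3: (-0.1623, -0.0316, -0.3917)
  A=0.3123, B=-0.3917, C=(l²−L²−A²−y'²−z²)/(2L)=-0.2974
  γ=atan2(-0.3917,0.3123)=-0.8976;  ψ=arccos(-0.5937)=2.2065;  θ3=γ+ψ≈1.3088

θ₁ = 0.1744, θ₂ = -0.1747, θ₃ = 1.3088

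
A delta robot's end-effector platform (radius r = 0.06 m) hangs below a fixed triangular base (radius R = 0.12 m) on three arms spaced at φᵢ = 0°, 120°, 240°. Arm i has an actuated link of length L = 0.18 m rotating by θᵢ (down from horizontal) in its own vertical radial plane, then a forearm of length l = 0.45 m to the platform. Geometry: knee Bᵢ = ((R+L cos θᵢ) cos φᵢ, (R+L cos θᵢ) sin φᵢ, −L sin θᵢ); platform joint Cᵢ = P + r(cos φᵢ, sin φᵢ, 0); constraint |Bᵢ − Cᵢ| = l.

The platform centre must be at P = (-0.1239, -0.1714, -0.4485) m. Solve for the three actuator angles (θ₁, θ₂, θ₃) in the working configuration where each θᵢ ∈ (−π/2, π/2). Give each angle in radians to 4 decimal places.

θ₁ = 0.9597, θ₂ = 0.8725, θ₃ = 0.0000

φ1=0.0° → target in arm frame (-0.1239, -0.1714)
  A=0.1839, B=-0.4485, C=(l²−L²−A²−y'²−z²)/(2L)=-0.2618
  √(A²+B²)=0.4847;  θ1 = -1.1817+2.1413 ≈ 0.9597
rotate P by −φ2: (-0.0865, 0.1930, -0.4485)
  A=0.1465, B=-0.4485, C=(l²−L²−A²−y'²−z²)/(2L)=-0.2493
  √(A²+B²)=0.4718;  θ2 = -1.2551+2.1276 ≈ 0.8725
arm 3 (φ=240.0°): x'=0.2104, y'=-0.0216
  A cos θ + B sin θ = C:  -0.1504·cos θ + -0.4485·sin θ = -0.1504
  √(A²+B²)=0.4730;  θ3 = -1.8943+1.8943 ≈ 0.0000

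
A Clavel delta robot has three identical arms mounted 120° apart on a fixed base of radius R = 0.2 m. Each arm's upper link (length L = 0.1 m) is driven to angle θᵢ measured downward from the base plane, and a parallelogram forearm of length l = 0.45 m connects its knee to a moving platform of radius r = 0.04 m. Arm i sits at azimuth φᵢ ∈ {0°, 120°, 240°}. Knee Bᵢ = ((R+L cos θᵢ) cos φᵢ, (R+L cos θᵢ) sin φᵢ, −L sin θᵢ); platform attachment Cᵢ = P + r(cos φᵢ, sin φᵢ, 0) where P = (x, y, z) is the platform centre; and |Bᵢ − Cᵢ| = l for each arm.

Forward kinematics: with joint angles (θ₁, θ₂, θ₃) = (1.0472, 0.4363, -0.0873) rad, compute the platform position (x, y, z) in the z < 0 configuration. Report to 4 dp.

centre 1 = (0.2100·cos0.0°, 0.2100·sin0.0°, -0.0866) = (0.2100, 0.0000, -0.0866)
centre 2 = (0.2506·cos120.0°, 0.2506·sin120.0°, -0.0423) = (-0.1253, 0.2171, -0.0423)
arm 3 at φ=240.0°: (R−r)+L cos θ3 = 0.2596;  centre 3 = (-0.1298, -0.2248, 0.0087)
subtract pairs → two planes through P
linear system: -0.6706x+0.4341y = 0.0130−0.0887z; -0.6796x+-0.4497y = 0.0159−0.1906z
det = 0.5966;  x = -0.0214+0.2056z,  y = -0.0030+0.1133z
quadratic in z: (1.0551)z²+(0.0774)z+(-0.1415)=0, √Δ=0.7765 → z ∈ {-0.4047, 0.3313}; z = -0.4047 (taking z<0)
x = -0.1045, y = -0.0489

(-0.1045, -0.0489, -0.4047)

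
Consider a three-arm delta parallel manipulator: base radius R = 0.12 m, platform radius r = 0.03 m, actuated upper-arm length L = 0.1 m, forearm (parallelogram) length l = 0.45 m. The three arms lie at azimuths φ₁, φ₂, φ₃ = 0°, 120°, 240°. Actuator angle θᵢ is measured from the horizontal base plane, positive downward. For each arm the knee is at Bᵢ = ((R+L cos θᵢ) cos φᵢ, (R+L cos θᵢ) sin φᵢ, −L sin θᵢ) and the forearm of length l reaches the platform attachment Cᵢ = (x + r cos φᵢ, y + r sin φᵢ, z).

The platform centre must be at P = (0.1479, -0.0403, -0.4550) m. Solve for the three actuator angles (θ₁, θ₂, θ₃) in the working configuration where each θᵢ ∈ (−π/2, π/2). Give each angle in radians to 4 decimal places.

θ₁ = 0.0877, θ₂ = 1.1351, θ₃ = 0.8731

arm 1 (φ=0.0°): x'=0.1479, y'=-0.0403
  e−x'=-0.0579;  (l²−L²−(e−x')²−y'²−z²)/2L = -0.0975
  √(A²+B²)=0.4587;  θ1 = -1.6974+1.7850 ≈ 0.0877
rotate P by −φ2: (-0.1089, -0.1079, -0.4550)
  A=0.1989, B=-0.4550, C=(l²−L²−A²−y'²−z²)/(2L)=-0.3286
  √(A²+B²)=0.4966;  θ2 = -1.1588+2.2939 ≈ 1.1351
arm 3 (φ=240.0°): x'=-0.0390, y'=0.1482
  e−x'=0.1290;  (l²−L²−(e−x')²−y'²−z²)/2L = -0.2658
  θ3 = atan2(B,A) + arccos(C/0.4729) = 0.8731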